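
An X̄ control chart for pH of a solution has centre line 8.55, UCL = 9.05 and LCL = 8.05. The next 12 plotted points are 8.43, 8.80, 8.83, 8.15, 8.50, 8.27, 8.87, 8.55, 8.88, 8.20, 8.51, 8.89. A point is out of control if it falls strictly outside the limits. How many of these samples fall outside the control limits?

0

All 12 points lie within [8.05, 9.05].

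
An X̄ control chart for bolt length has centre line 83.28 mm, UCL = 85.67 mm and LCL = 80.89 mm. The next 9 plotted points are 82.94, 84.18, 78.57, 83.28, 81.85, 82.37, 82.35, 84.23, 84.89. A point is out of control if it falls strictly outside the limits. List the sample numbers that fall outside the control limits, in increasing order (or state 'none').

3

Compare each point to [80.89, 85.67]: sample 3 = 78.57 < LCL.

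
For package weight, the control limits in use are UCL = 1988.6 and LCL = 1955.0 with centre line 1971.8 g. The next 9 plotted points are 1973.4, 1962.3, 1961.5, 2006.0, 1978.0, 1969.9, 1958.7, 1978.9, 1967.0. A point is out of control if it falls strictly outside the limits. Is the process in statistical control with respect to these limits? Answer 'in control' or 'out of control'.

Compare each point to [1955.0, 1988.6]: sample 4 = 2006.0 > UCL.

out of control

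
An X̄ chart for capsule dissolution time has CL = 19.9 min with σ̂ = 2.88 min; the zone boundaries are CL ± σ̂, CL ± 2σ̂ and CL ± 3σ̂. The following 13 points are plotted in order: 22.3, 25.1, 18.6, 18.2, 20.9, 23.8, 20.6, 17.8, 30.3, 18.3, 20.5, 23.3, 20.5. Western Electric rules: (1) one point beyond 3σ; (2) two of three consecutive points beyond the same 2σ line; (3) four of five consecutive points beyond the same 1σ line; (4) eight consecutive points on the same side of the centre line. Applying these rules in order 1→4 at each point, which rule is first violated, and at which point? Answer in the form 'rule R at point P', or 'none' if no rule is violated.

rule 1 at point 9

Zone of each point (C = within 1σ̂, B = 1σ̂–2σ̂, A = 2σ̂–3σ̂, * = beyond 3σ̂; sign = side of CL): 1:+C, 2:+B, 3:-C, 4:-C, 5:+C, 6:+B, 7:+C, 8:-C, 9:+*, 10:-C, 11:+C, 12:+B, 13:+C
Rule 1 (one point beyond the 3σ limits) is satisfied at point 9.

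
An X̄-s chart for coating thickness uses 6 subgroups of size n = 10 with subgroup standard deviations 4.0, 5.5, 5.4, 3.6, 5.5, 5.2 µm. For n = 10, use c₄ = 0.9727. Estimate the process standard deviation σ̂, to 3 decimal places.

5.003

s̄ = (4.0 + 5.5 + 5.4 + 3.6 + 5.5 + 5.2) / 6 = 4.8667
σ̂ = s̄ / c₄ = 4.8667 / 0.9727 = 5.0033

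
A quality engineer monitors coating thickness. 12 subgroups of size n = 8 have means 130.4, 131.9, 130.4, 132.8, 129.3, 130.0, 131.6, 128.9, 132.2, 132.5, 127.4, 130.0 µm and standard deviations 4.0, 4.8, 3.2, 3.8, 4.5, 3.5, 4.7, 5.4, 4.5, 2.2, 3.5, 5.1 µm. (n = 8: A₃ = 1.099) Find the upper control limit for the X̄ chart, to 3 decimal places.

135.123

X̄̄ = (130.4 + 131.9 + 130.4 + 132.8 + 129.3 + 130.0 + 131.6 + 128.9 + 132.2 + 132.5 + 127.4 + 130.0) / 12 = 130.6167
s̄ = (4.0 + 4.8 + 3.2 + 3.8 + 4.5 + 3.5 + 4.7 + 5.4 + 4.5 + 2.2 + 3.5 + 5.1) / 12 = 4.1000
UCL = X̄̄ + A₃·s̄ = 130.6167 + 1.099 × 4.1000 = 135.1226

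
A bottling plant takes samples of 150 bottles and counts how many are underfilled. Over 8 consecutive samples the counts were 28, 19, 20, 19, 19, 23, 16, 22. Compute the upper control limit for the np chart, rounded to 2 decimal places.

p̄ = Σdᵢ / (k·n) = 166 / (8 × 150) = 0.13833
UCL = np̄ + 3·√(np̄(1−p̄)) = 20.7500 + 3 × √(20.7500×0.86167) = 20.7500 + 3 × 4.2284 = 33.4353

33.44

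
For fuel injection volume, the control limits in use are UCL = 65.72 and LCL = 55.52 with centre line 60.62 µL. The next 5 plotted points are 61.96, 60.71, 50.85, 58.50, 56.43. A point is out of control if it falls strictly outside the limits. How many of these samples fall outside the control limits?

1

Compare each point to [55.52, 65.72]: sample 3 = 50.85 < LCL.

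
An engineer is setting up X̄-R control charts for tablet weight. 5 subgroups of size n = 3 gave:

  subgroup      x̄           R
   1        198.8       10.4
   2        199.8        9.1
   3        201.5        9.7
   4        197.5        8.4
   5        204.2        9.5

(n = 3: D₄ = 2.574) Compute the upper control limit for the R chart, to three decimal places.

R̄ = (10.4 + 9.1 + 9.7 + 8.4 + 9.5) / 5 = 47.1000 / 5 = 9.4200
UCL_R = D₄·R̄ = 2.574 × 9.4200 = 24.2471

24.247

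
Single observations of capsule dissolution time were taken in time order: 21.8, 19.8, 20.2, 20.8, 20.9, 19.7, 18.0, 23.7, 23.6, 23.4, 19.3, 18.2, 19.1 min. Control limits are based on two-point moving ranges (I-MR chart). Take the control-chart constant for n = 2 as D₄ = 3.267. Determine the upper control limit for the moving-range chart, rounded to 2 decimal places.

4.93

Moving ranges: 2.0, 0.4, 0.6, 0.1, 1.2, 1.7, 5.7, 0.1, 0.2, 4.1, 1.1, 0.9; M̄R̄ = 18.1000 / 12 = 1.5083
UCL_MR = D₄·M̄R̄ = 3.267 × 1.5083 = 4.9277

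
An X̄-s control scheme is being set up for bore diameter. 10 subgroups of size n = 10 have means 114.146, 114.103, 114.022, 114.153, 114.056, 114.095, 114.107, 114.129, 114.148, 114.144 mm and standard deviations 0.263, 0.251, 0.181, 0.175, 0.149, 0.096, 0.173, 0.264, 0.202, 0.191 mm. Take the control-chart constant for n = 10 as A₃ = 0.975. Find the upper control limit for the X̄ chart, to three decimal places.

114.300

X̄̄ = (114.146 + 114.103 + 114.022 + 114.153 + 114.056 + 114.095 + 114.107 + 114.129 + 114.148 + 114.144) / 10 = 114.1103
s̄ = (0.263 + 0.251 + 0.181 + 0.175 + 0.149 + 0.096 + 0.173 + 0.264 + 0.202 + 0.191) / 10 = 0.1945
UCL = X̄̄ + A₃·s̄ = 114.1103 + 0.975 × 0.1945 = 114.2999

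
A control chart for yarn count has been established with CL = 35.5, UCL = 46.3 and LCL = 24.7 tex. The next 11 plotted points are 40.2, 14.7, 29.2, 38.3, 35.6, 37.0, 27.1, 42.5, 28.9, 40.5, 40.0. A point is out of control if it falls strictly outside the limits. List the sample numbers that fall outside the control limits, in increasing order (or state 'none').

Compare each point to [24.7, 46.3]: sample 2 = 14.7 < LCL.

2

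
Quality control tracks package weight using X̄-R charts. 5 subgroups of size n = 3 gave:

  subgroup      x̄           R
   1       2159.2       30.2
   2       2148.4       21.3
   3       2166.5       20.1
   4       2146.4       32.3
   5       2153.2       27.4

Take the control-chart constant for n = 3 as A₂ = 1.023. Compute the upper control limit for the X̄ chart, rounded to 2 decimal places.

2181.60

X̄̄ = (2159.2 + 2148.4 + 2166.5 + 2146.4 + 2153.2) / 5 = 10773.7000 / 5 = 2154.7400
R̄ = (30.2 + 21.3 + 20.1 + 32.3 + 27.4) / 5 = 131.3000 / 5 = 26.2600
UCL = X̄̄ + A₂·R̄ = 2154.7400 + 1.023 × 26.2600 = 2181.6040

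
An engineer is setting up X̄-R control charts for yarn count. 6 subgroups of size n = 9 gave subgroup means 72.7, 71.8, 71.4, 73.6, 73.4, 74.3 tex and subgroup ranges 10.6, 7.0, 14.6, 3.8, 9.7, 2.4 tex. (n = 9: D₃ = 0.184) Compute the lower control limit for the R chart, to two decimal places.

1.48

R̄ = (10.6 + 7.0 + 14.6 + 3.8 + 9.7 + 2.4) / 6 = 48.1000 / 6 = 8.0167
LCL_R = D₃·R̄ = 0.184 × 8.0167 = 1.4751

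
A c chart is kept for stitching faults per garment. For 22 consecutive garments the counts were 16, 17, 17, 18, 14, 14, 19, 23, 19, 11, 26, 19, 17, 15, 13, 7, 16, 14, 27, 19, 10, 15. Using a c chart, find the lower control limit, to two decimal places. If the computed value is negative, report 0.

4.40

c̄ = (16 + 17 + 17 + 18 + 14 + 14 + 19 + 23 + 19 + 11 + 26 + 19 + 17 + 15 + 13 + 7 + 16 + 14 + 27 + 19 + 10 + 15) / 22 = 366 / 22 = 16.6364
LCL = c̄ − 3√c̄ = 16.6364 − 3 × 4.0788 = 4.4001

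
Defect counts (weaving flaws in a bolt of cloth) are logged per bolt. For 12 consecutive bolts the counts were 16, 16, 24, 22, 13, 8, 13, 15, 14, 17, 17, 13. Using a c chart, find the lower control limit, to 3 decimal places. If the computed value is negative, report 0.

c̄ = (16 + 16 + 24 + 22 + 13 + 8 + 13 + 15 + 14 + 17 + 17 + 13) / 12 = 188 / 12 = 15.6667
LCL = c̄ − 3√c̄ = 15.6667 − 3 × 3.9581 = 3.7923

3.792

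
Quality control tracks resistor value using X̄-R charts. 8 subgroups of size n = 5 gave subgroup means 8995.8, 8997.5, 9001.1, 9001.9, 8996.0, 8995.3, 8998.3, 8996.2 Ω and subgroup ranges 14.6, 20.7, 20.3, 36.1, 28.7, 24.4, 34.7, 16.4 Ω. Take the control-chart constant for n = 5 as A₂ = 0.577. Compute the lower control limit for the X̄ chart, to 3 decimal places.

8983.633

X̄̄ = (8995.8 + 8997.5 + 9001.1 + 9001.9 + 8996.0 + 8995.3 + 8998.3 + 8996.2) / 8 = 71982.1000 / 8 = 8997.7625
R̄ = (14.6 + 20.7 + 20.3 + 36.1 + 28.7 + 24.4 + 34.7 + 16.4) / 8 = 195.9000 / 8 = 24.4875
LCL = X̄̄ − A₂·R̄ = 8997.7625 − 0.577 × 24.4875 = 8983.6332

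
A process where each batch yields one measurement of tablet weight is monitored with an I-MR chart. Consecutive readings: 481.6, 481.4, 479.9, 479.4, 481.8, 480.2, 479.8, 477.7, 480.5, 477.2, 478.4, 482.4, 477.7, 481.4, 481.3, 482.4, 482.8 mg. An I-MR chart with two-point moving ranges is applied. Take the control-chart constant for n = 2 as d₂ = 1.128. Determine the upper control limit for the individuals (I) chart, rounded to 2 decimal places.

485.33

X̄ = (481.6 + 481.4 + 479.9 + 479.4 + 481.8 + 480.2 + 479.8 + 477.7 + 480.5 + 477.2 + 478.4 + 482.4 + 477.7 + 481.4 + 481.3 + 482.4 + 482.8) / 17 = 480.3471
Moving ranges: 0.2, 1.5, 0.5, 2.4, 1.6, 0.4, 2.1, 2.8, 3.3, 1.2, 4.0, 4.7, 3.7, 0.1, 1.1, 0.4; M̄R̄ = 30.0000 / 16 = 1.8750
UCL = X̄ + 3·M̄R̄/d₂ = 480.3471 + 3 × 1.8750 / 1.128 = 485.3338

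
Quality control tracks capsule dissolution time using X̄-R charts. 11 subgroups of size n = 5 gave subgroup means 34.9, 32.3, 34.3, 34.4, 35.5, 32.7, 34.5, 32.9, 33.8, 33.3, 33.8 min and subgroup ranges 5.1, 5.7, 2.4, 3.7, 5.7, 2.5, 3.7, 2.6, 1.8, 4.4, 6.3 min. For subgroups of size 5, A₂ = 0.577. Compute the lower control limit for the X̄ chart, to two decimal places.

X̄̄ = (34.9 + 32.3 + 34.3 + 34.4 + 35.5 + 32.7 + 34.5 + 32.9 + 33.8 + 33.3 + 33.8) / 11 = 372.4000 / 11 = 33.8545
R̄ = (5.1 + 5.7 + 2.4 + 3.7 + 5.7 + 2.5 + 3.7 + 2.6 + 1.8 + 4.4 + 6.3) / 11 = 43.9000 / 11 = 3.9909
LCL = X̄̄ − A₂·R̄ = 33.8545 − 0.577 × 3.9909 = 31.5518

31.55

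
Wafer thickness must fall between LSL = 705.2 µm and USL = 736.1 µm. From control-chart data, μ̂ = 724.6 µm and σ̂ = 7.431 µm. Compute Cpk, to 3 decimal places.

0.516

Cpu = (USL − μ̂) / (3σ̂) = (736.1 − 724.6) / (3 × 7.431) = 0.5159; Cpl = (μ̂ − LSL) / (3σ̂) = (724.6 − 705.2) / (3 × 7.431) = 0.8702; Cpk = min(Cpu, Cpl) = 0.5159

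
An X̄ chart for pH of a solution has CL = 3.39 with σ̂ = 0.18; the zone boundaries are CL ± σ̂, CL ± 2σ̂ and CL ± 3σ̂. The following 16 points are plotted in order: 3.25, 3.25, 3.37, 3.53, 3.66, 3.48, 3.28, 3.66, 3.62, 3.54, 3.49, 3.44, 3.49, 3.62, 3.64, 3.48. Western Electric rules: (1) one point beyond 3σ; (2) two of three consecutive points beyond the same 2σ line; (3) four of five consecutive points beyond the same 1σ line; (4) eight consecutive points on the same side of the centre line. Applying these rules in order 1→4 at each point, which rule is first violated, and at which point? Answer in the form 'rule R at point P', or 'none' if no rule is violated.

rule 4 at point 15

Zone of each point (C = within 1σ̂, B = 1σ̂–2σ̂, A = 2σ̂–3σ̂, * = beyond 3σ̂; sign = side of CL): 1:-C, 2:-C, 3:-C, 4:+C, 5:+B, 6:+C, 7:-C, 8:+B, 9:+B, 10:+C, 11:+C, 12:+C, 13:+C, 14:+B, 15:+B, 16:+C
Rule 4 (eight consecutive points on the same side of the centre line) is satisfied at point 15.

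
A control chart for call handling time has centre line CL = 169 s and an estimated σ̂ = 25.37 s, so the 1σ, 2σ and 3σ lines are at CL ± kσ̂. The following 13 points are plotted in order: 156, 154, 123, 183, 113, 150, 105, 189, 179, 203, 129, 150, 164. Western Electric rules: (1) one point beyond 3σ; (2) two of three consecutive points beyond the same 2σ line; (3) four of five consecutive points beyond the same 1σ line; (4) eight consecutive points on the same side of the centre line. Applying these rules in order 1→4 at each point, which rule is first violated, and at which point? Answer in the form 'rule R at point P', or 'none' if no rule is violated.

rule 2 at point 7

Zone of each point (C = within 1σ̂, B = 1σ̂–2σ̂, A = 2σ̂–3σ̂, * = beyond 3σ̂; sign = side of CL): 1:-C, 2:-C, 3:-B, 4:+C, 5:-A, 6:-C, 7:-A, 8:+C, 9:+C, 10:+B, 11:-B, 12:-C, 13:-C
Rule 2 (two of three consecutive points beyond the same 2σ limit) is satisfied at point 7.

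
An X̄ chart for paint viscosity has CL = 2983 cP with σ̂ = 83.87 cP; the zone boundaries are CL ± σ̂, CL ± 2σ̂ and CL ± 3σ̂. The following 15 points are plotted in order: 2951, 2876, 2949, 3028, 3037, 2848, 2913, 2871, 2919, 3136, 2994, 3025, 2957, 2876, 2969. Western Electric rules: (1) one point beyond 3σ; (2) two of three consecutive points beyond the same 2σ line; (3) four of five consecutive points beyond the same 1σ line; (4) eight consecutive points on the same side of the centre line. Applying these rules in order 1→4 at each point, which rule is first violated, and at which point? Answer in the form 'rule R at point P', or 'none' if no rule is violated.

Zone of each point (C = within 1σ̂, B = 1σ̂–2σ̂, A = 2σ̂–3σ̂, * = beyond 3σ̂; sign = side of CL): 1:-C, 2:-B, 3:-C, 4:+C, 5:+C, 6:-B, 7:-C, 8:-B, 9:-C, 10:+B, 11:+C, 12:+C, 13:-C, 14:-B, 15:-C
No rule fires across all 15 points.

none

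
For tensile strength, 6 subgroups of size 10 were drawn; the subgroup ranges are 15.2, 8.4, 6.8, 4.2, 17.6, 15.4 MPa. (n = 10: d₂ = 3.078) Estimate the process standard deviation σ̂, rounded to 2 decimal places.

3.66

R̄ = (15.2 + 8.4 + 6.8 + 4.2 + 17.6 + 15.4) / 6 = 11.2667
σ̂ = R̄ / d₂ = 11.2667 / 3.078 = 3.6604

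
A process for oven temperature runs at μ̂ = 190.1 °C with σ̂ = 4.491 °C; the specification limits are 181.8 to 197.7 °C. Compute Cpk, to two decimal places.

0.56

Cpu = (USL − μ̂) / (3σ̂) = (197.7 − 190.1) / (3 × 4.491) = 0.5641; Cpl = (μ̂ − LSL) / (3σ̂) = (190.1 − 181.8) / (3 × 4.491) = 0.6160; Cpk = min(Cpu, Cpl) = 0.5641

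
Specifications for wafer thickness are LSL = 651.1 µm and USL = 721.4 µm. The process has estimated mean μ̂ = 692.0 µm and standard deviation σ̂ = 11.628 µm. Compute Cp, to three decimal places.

Cp = (USL − LSL) / (6σ̂) = (721.4 − 651.1) / (6 × 11.628) = 70.3000 / 69.7680 = 1.0076

1.008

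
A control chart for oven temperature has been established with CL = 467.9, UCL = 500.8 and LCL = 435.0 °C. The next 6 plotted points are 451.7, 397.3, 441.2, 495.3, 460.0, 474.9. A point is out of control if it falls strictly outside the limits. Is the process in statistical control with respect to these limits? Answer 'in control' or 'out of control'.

Compare each point to [435.0, 500.8]: sample 2 = 397.3 < LCL.

out of control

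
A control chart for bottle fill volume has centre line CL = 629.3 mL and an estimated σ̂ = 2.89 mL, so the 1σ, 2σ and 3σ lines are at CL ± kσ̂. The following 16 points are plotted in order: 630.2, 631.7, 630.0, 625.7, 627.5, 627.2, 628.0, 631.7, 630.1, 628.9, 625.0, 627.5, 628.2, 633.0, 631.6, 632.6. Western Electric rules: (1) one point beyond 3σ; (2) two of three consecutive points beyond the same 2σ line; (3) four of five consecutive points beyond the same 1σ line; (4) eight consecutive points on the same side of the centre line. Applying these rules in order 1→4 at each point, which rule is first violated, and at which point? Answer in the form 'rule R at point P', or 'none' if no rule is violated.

Zone of each point (C = within 1σ̂, B = 1σ̂–2σ̂, A = 2σ̂–3σ̂, * = beyond 3σ̂; sign = side of CL): 1:+C, 2:+C, 3:+C, 4:-B, 5:-C, 6:-C, 7:-C, 8:+C, 9:+C, 10:-C, 11:-B, 12:-C, 13:-C, 14:+B, 15:+C, 16:+B
No rule fires across all 16 points.

none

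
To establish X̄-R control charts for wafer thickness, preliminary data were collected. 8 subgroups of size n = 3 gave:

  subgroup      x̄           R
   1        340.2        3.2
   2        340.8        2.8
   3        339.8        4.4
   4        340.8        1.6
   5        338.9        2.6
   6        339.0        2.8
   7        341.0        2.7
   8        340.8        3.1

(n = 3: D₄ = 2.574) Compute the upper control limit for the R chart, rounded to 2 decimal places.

7.46

R̄ = (3.2 + 2.8 + 4.4 + 1.6 + 2.6 + 2.8 + 2.7 + 3.1) / 8 = 23.2000 / 8 = 2.9000
UCL_R = D₄·R̄ = 2.574 × 2.9000 = 7.4646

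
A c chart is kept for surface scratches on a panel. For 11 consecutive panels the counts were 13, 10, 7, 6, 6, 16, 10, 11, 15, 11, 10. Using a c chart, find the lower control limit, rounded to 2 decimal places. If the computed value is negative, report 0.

c̄ = (13 + 10 + 7 + 6 + 6 + 16 + 10 + 11 + 15 + 11 + 10) / 11 = 115 / 11 = 10.4545
LCL = c̄ − 3√c̄ = 10.4545 − 3 × 3.2333 = 0.7545

0.75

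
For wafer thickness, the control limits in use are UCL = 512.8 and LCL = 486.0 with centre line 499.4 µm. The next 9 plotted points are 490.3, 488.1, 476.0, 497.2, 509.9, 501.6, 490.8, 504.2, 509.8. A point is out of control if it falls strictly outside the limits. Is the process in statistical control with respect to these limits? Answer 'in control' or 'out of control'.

out of control

Compare each point to [486.0, 512.8]: sample 3 = 476.0 < LCL.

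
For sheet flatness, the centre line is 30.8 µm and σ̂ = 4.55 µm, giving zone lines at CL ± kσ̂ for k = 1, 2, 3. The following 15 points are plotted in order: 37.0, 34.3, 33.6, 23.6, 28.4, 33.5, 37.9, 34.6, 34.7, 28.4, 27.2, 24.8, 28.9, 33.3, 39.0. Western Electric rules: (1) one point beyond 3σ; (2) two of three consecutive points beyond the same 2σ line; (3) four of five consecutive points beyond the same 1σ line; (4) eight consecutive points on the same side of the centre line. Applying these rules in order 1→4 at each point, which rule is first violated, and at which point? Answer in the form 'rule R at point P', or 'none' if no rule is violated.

Zone of each point (C = within 1σ̂, B = 1σ̂–2σ̂, A = 2σ̂–3σ̂, * = beyond 3σ̂; sign = side of CL): 1:+B, 2:+C, 3:+C, 4:-B, 5:-C, 6:+C, 7:+B, 8:+C, 9:+C, 10:-C, 11:-C, 12:-B, 13:-C, 14:+C, 15:+B
No rule fires across all 15 points.

none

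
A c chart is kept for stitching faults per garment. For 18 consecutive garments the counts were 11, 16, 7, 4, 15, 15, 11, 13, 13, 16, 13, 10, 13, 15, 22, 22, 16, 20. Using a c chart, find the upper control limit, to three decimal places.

25.225

c̄ = (11 + 16 + 7 + 4 + 15 + 15 + 11 + 13 + 13 + 16 + 13 + 10 + 13 + 15 + 22 + 22 + 16 + 20) / 18 = 252 / 18 = 14.0000
UCL = c̄ + 3√c̄ = 14.0000 + 3 × √14.0000 = 14.0000 + 3 × 3.7417 = 25.2250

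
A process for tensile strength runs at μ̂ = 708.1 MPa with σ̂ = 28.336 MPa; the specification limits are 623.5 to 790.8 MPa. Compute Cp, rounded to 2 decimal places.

0.98

Cp = (USL − LSL) / (6σ̂) = (790.8 − 623.5) / (6 × 28.336) = 167.3000 / 170.0160 = 0.9840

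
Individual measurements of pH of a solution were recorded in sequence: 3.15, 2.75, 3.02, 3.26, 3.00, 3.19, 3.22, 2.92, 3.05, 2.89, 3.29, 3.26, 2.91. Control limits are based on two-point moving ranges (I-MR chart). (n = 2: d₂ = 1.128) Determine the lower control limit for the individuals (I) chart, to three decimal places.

X̄ = (3.15 + 2.75 + 3.02 + 3.26 + 3.00 + 3.19 + 3.22 + 2.92 + 3.05 + 2.89 + 3.29 + 3.26 + 2.91) / 13 = 3.0700
Moving ranges: 0.40, 0.27, 0.24, 0.26, 0.19, 0.03, 0.30, 0.13, 0.16, 0.40, 0.03, 0.35; M̄R̄ = 2.7600 / 12 = 0.2300
LCL = X̄ − 3·M̄R̄/d₂ = 3.0700 − 3 × 0.2300 / 1.128 = 2.4583

2.458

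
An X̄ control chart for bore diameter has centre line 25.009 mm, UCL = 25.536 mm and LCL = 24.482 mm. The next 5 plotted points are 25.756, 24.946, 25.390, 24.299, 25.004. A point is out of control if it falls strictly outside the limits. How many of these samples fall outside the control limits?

2

Compare each point to [24.482, 25.536]: sample 1 = 25.756 > UCL; sample 4 = 24.299 < LCL.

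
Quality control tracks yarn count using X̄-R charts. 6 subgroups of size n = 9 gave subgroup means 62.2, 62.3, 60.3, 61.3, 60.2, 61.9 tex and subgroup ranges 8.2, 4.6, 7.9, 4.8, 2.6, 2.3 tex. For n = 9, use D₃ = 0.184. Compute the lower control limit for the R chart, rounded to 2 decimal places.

0.93

R̄ = (8.2 + 4.6 + 7.9 + 4.8 + 2.6 + 2.3) / 6 = 30.4000 / 6 = 5.0667
LCL_R = D₃·R̄ = 0.184 × 5.0667 = 0.9323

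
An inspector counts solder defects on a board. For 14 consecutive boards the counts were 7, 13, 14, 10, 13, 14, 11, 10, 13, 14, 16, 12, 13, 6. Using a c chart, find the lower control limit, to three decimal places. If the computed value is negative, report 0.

1.527

c̄ = (7 + 13 + 14 + 10 + 13 + 14 + 11 + 10 + 13 + 14 + 16 + 12 + 13 + 6) / 14 = 166 / 14 = 11.8571
LCL = c̄ − 3√c̄ = 11.8571 − 3 × 3.4434 = 1.5269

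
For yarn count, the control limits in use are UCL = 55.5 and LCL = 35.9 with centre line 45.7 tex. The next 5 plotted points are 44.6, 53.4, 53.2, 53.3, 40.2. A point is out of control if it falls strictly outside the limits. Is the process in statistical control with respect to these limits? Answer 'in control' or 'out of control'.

in control

All 5 points lie within [35.9, 55.5].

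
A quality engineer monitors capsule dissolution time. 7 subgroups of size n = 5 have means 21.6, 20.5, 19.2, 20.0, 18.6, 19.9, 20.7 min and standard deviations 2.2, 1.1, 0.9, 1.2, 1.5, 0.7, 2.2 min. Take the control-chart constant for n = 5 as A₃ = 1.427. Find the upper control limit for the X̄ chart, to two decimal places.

22.07

X̄̄ = (21.6 + 20.5 + 19.2 + 20.0 + 18.6 + 19.9 + 20.7) / 7 = 20.0714
s̄ = (2.2 + 1.1 + 0.9 + 1.2 + 1.5 + 0.7 + 2.2) / 7 = 1.4000
UCL = X̄̄ + A₃·s̄ = 20.0714 + 1.427 × 1.4000 = 22.0692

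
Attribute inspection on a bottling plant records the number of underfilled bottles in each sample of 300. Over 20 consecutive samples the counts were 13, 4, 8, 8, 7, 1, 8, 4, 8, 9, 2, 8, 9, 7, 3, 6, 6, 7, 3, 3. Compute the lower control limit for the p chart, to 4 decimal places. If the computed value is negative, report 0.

p̄ = Σdᵢ / (k·n) = 124 / (20 × 300) = 0.02067
LCL = p̄ − 3·√(p̄(1−p̄)/n) = 0.02067 − 3 × 0.00821 = -0.00397 → 0 (negative, so LCL = 0)

0.0000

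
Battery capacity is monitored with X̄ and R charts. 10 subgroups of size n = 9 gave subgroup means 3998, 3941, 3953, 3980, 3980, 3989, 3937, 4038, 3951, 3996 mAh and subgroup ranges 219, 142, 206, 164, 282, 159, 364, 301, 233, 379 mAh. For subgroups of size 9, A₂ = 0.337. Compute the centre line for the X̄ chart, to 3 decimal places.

X̄̄ = (3998 + 3941 + 3953 + 3980 + 3980 + 3989 + 3937 + 4038 + 3951 + 3996) / 10 = 39763.0000 / 10 = 3976.3000
CL = X̄̄ = 3976.3000

3976.300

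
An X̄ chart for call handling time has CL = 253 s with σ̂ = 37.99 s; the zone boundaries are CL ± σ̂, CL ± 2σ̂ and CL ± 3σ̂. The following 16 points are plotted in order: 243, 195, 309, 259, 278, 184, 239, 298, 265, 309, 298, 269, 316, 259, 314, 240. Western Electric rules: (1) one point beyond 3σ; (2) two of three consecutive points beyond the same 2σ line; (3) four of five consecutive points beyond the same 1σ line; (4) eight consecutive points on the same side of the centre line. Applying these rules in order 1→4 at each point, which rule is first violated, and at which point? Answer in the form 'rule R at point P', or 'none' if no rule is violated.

Zone of each point (C = within 1σ̂, B = 1σ̂–2σ̂, A = 2σ̂–3σ̂, * = beyond 3σ̂; sign = side of CL): 1:-C, 2:-B, 3:+B, 4:+C, 5:+C, 6:-B, 7:-C, 8:+B, 9:+C, 10:+B, 11:+B, 12:+C, 13:+B, 14:+C, 15:+B, 16:-C
Rule 4 (eight consecutive points on the same side of the centre line) is satisfied at point 15.

rule 4 at point 15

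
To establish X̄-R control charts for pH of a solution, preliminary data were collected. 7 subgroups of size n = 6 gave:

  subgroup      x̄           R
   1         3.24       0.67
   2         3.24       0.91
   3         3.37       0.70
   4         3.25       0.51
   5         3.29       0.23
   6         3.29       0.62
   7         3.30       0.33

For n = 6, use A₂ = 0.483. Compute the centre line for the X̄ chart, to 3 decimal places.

X̄̄ = (3.24 + 3.24 + 3.37 + 3.25 + 3.29 + 3.29 + 3.30) / 7 = 22.9800 / 7 = 3.2829
CL = X̄̄ = 3.2829

3.283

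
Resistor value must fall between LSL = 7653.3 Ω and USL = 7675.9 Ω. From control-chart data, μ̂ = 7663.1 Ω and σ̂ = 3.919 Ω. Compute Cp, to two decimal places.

Cp = (USL − LSL) / (6σ̂) = (7675.9 − 7653.3) / (6 × 3.919) = 22.6000 / 23.5140 = 0.9611

0.96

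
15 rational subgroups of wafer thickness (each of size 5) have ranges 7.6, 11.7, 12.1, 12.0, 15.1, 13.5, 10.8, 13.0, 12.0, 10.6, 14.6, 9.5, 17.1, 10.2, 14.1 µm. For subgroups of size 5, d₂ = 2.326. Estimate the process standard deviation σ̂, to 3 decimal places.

5.271

R̄ = (7.6 + 11.7 + 12.1 + 12.0 + 15.1 + 13.5 + 10.8 + 13.0 + 12.0 + 10.6 + 14.6 + 9.5 + 17.1 + 10.2 + 14.1) / 15 = 12.2600
σ̂ = R̄ / d₂ = 12.2600 / 2.326 = 5.2709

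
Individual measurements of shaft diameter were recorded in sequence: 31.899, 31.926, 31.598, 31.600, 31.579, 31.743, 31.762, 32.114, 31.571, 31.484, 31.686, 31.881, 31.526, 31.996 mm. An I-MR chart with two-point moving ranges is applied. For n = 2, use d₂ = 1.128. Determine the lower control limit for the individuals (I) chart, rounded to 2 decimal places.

31.17

X̄ = (31.899 + 31.926 + 31.598 + 31.600 + 31.579 + 31.743 + 31.762 + 32.114 + 31.571 + 31.484 + 31.686 + 31.881 + 31.526 + 31.996) / 14 = 31.7404
Moving ranges: 0.027, 0.328, 0.002, 0.021, 0.164, 0.019, 0.352, 0.543, 0.087, 0.202, 0.195, 0.355, 0.470; M̄R̄ = 2.7650 / 13 = 0.2127
LCL = X̄ − 3·M̄R̄/d₂ = 31.7404 − 3 × 0.2127 / 1.128 = 31.1747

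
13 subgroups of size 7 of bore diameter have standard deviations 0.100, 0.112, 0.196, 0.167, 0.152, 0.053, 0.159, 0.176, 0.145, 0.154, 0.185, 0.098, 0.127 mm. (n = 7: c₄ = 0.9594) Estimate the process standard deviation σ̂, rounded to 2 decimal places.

0.15

s̄ = (0.100 + 0.112 + 0.196 + 0.167 + 0.152 + 0.053 + 0.159 + 0.176 + 0.145 + 0.154 + 0.185 + 0.098 + 0.127) / 13 = 0.1403
σ̂ = s̄ / c₄ = 0.1403 / 0.9594 = 0.1462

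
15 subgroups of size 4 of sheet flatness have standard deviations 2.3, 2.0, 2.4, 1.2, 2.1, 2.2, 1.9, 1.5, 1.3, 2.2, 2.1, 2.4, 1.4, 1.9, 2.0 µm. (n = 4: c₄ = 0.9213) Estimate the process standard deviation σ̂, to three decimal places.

s̄ = (2.3 + 2.0 + 2.4 + 1.2 + 2.1 + 2.2 + 1.9 + 1.5 + 1.3 + 2.2 + 2.1 + 2.4 + 1.4 + 1.9 + 2.0) / 15 = 1.9267
σ̂ = s̄ / c₄ = 1.9267 / 0.9213 = 2.0912

2.091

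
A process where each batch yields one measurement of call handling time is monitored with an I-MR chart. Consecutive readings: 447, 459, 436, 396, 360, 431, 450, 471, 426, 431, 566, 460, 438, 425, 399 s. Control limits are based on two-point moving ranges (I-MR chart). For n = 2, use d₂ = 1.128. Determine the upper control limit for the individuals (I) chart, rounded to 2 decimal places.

X̄ = (447 + 459 + 436 + 396 + 360 + 431 + 450 + 471 + 426 + 431 + 566 + 460 + 438 + 425 + 399) / 15 = 439.6667
Moving ranges: 12, 23, 40, 36, 71, 19, 21, 45, 5, 135, 106, 22, 13, 26; M̄R̄ = 574.0000 / 14 = 41.0000
UCL = X̄ + 3·M̄R̄/d₂ = 439.6667 + 3 × 41.0000 / 1.128 = 548.7092

548.71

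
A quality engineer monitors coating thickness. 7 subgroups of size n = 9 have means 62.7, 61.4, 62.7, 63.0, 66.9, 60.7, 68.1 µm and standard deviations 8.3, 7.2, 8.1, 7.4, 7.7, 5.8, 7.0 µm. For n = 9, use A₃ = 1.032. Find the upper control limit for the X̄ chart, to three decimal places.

X̄̄ = (62.7 + 61.4 + 62.7 + 63.0 + 66.9 + 60.7 + 68.1) / 7 = 63.6429
s̄ = (8.3 + 7.2 + 8.1 + 7.4 + 7.7 + 5.8 + 7.0) / 7 = 7.3571
UCL = X̄̄ + A₃·s̄ = 63.6429 + 1.032 × 7.3571 = 71.2354

71.235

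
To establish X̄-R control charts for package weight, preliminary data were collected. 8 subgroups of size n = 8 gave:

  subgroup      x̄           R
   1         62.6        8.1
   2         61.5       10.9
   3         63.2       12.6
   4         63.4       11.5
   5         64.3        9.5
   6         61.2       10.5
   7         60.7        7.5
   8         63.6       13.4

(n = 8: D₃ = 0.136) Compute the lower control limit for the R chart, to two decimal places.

1.43

R̄ = (8.1 + 10.9 + 12.6 + 11.5 + 9.5 + 10.5 + 7.5 + 13.4) / 8 = 84.0000 / 8 = 10.5000
LCL_R = D₃·R̄ = 0.136 × 10.5000 = 1.4280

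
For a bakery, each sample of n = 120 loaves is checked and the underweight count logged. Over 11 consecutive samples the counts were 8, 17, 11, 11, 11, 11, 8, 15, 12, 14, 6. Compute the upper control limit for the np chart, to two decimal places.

20.86

p̄ = Σdᵢ / (k·n) = 124 / (11 × 120) = 0.09394
UCL = np̄ + 3·√(np̄(1−p̄)) = 11.2727 + 3 × √(11.2727×0.90606) = 11.2727 + 3 × 3.1959 = 20.8604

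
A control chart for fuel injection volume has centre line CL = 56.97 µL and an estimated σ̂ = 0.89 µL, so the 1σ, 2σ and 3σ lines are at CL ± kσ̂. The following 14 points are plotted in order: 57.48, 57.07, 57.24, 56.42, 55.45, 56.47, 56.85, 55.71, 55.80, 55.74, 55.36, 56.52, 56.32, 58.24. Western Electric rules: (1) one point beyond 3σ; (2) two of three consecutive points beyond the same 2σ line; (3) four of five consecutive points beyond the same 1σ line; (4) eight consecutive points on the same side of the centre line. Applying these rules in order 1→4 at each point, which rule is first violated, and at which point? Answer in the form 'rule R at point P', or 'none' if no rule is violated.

Zone of each point (C = within 1σ̂, B = 1σ̂–2σ̂, A = 2σ̂–3σ̂, * = beyond 3σ̂; sign = side of CL): 1:+C, 2:+C, 3:+C, 4:-C, 5:-B, 6:-C, 7:-C, 8:-B, 9:-B, 10:-B, 11:-B, 12:-C, 13:-C, 14:+B
Rule 3 (four of five consecutive points beyond the same 1σ limit) is satisfied at point 11.

rule 3 at point 11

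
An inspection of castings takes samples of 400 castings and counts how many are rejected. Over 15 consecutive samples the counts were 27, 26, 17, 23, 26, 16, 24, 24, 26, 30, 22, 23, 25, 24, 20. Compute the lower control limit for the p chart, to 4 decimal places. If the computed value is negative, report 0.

p̄ = Σdᵢ / (k·n) = 353 / (15 × 400) = 0.05883
LCL = p̄ − 3·√(p̄(1−p̄)/n) = 0.05883 − 3 × 0.01177 = 0.02354

0.0235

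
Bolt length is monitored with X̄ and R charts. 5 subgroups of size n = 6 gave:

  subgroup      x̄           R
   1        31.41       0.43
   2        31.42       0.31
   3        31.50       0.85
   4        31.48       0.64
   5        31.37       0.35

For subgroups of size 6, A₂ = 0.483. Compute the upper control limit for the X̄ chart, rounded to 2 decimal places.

X̄̄ = (31.41 + 31.42 + 31.50 + 31.48 + 31.37) / 5 = 157.1800 / 5 = 31.4360
R̄ = (0.43 + 0.31 + 0.85 + 0.64 + 0.35) / 5 = 2.5800 / 5 = 0.5160
UCL = X̄̄ + A₂·R̄ = 31.4360 + 0.483 × 0.5160 = 31.6852

31.69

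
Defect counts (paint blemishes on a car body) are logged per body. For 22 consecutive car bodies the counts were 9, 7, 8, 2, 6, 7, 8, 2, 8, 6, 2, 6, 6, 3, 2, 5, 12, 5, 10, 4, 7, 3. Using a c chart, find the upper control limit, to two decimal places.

c̄ = (9 + 7 + 8 + 2 + 6 + 7 + 8 + 2 + 8 + 6 + 2 + 6 + 6 + 3 + 2 + 5 + 12 + 5 + 10 + 4 + 7 + 3) / 22 = 128 / 22 = 5.8182
UCL = c̄ + 3√c̄ = 5.8182 + 3 × √5.8182 = 5.8182 + 3 × 2.4121 = 13.0545

13.05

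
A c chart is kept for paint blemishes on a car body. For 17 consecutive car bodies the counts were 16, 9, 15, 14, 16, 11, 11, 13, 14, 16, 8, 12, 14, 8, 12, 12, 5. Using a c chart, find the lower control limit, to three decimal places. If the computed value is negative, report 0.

1.675

c̄ = (16 + 9 + 15 + 14 + 16 + 11 + 11 + 13 + 14 + 16 + 8 + 12 + 14 + 8 + 12 + 12 + 5) / 17 = 206 / 17 = 12.1176
LCL = c̄ − 3√c̄ = 12.1176 − 3 × 3.4810 = 1.6745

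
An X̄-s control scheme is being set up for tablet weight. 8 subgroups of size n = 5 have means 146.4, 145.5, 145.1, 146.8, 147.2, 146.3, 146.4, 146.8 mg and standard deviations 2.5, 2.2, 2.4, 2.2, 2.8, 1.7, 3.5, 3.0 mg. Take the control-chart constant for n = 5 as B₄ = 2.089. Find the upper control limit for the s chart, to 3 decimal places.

s̄ = (2.5 + 2.2 + 2.4 + 2.2 + 2.8 + 1.7 + 3.5 + 3.0) / 8 = 2.5375
UCL_s = B₄·s̄ = 2.089 × 2.5375 = 5.3008

5.301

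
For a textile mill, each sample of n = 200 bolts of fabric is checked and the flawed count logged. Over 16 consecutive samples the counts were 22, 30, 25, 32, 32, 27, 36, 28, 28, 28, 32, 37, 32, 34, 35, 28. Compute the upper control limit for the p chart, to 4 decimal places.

0.2280

p̄ = Σdᵢ / (k·n) = 486 / (16 × 200) = 0.15188
UCL = p̄ + 3·√(p̄(1−p̄)/n) = 0.15188 + 3 × √(0.15188×0.84813/200) = 0.15188 + 3 × 0.02538 = 0.22801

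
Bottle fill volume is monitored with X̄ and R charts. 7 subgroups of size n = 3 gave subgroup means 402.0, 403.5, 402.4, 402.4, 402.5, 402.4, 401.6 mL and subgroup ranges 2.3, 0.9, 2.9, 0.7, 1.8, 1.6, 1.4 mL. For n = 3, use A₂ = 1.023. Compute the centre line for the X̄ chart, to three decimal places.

402.400

X̄̄ = (402.0 + 403.5 + 402.4 + 402.4 + 402.5 + 402.4 + 401.6) / 7 = 2816.8000 / 7 = 402.4000
CL = X̄̄ = 402.4000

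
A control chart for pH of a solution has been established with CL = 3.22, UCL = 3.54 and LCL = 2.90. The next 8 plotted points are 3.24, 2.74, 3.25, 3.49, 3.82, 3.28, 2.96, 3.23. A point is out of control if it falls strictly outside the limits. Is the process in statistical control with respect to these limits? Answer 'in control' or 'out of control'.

out of control

Compare each point to [2.90, 3.54]: sample 2 = 2.74 < LCL; sample 5 = 3.82 > UCL.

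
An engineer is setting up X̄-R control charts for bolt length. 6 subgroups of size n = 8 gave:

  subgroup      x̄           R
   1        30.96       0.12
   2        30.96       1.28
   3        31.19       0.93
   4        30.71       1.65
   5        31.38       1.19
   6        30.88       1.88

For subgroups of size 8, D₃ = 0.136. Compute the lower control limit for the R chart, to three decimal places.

R̄ = (0.12 + 1.28 + 0.93 + 1.65 + 1.19 + 1.88) / 6 = 7.0500 / 6 = 1.1750
LCL_R = D₃·R̄ = 0.136 × 1.1750 = 0.1598

0.160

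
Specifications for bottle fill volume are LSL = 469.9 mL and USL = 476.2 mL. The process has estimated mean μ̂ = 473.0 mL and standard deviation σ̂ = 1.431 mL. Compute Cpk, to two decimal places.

Cpu = (USL − μ̂) / (3σ̂) = (476.2 − 473.0) / (3 × 1.431) = 0.7454; Cpl = (μ̂ − LSL) / (3σ̂) = (473.0 − 469.9) / (3 × 1.431) = 0.7221; Cpk = min(Cpu, Cpl) = 0.7221

0.72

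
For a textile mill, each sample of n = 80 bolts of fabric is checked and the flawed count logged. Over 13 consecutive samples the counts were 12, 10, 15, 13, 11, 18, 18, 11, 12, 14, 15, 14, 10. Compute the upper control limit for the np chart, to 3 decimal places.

p̄ = Σdᵢ / (k·n) = 173 / (13 × 80) = 0.16635
UCL = np̄ + 3·√(np̄(1−p̄)) = 13.3077 + 3 × √(13.3077×0.83365) = 13.3077 + 3 × 3.3308 = 23.3000

23.300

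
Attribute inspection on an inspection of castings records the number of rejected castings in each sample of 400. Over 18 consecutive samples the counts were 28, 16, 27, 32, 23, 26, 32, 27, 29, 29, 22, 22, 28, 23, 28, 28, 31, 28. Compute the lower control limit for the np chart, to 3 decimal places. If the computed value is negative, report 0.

11.659

p̄ = Σdᵢ / (k·n) = 479 / (18 × 400) = 0.06653
LCL = np̄ − 3·√(np̄(1−p̄)) = 26.6111 − 3 × 4.9840 = 11.6590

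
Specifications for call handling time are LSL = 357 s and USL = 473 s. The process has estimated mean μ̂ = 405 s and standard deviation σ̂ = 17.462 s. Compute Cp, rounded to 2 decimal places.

1.11

Cp = (USL − LSL) / (6σ̂) = (473 − 357) / (6 × 17.462) = 116.0000 / 104.7720 = 1.1072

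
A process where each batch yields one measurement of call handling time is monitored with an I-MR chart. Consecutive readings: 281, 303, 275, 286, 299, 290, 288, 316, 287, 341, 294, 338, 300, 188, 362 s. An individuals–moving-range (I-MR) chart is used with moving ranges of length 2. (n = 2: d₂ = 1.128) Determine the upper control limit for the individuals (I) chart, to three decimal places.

412.605

X̄ = (281 + 303 + 275 + 286 + 299 + 290 + 288 + 316 + 287 + 341 + 294 + 338 + 300 + 188 + 362) / 15 = 296.5333
Moving ranges: 22, 28, 11, 13, 9, 2, 28, 29, 54, 47, 44, 38, 112, 174; M̄R̄ = 611.0000 / 14 = 43.6429
UCL = X̄ + 3·M̄R̄/d₂ = 296.5333 + 3 × 43.6429 / 1.128 = 412.6048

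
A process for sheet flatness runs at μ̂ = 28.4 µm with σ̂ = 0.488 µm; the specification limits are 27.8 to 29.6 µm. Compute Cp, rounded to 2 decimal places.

Cp = (USL − LSL) / (6σ̂) = (29.6 − 27.8) / (6 × 0.488) = 1.8000 / 2.9280 = 0.6148

0.61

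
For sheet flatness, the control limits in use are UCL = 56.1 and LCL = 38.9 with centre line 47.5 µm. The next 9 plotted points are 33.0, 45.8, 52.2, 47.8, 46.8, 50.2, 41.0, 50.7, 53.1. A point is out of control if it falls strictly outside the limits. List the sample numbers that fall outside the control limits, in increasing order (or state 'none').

Compare each point to [38.9, 56.1]: sample 1 = 33.0 < LCL.

1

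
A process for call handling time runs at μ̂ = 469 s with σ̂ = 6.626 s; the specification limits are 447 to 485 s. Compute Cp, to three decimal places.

Cp = (USL − LSL) / (6σ̂) = (485 − 447) / (6 × 6.626) = 38.0000 / 39.7560 = 0.9558

0.956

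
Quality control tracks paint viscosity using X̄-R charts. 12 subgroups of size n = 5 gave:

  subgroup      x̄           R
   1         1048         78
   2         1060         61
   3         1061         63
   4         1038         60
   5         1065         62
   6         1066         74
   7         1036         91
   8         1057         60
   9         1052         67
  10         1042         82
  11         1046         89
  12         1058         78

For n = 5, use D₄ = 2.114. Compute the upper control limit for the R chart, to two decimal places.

152.38

R̄ = (78 + 61 + 63 + 60 + 62 + 74 + 91 + 60 + 67 + 82 + 89 + 78) / 12 = 865.0000 / 12 = 72.0833
UCL_R = D₄·R̄ = 2.114 × 72.0833 = 152.3842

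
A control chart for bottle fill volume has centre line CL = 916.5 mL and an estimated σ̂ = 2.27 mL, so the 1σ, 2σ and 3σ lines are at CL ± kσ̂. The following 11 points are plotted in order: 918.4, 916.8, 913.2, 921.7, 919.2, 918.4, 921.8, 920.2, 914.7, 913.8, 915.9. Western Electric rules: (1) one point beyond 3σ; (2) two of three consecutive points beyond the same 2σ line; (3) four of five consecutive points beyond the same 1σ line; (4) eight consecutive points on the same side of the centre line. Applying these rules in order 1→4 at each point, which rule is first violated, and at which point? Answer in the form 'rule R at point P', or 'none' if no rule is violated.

Zone of each point (C = within 1σ̂, B = 1σ̂–2σ̂, A = 2σ̂–3σ̂, * = beyond 3σ̂; sign = side of CL): 1:+C, 2:+C, 3:-B, 4:+A, 5:+B, 6:+C, 7:+A, 8:+B, 9:-C, 10:-B, 11:-C
Rule 3 (four of five consecutive points beyond the same 1σ limit) is satisfied at point 8.

rule 3 at point 8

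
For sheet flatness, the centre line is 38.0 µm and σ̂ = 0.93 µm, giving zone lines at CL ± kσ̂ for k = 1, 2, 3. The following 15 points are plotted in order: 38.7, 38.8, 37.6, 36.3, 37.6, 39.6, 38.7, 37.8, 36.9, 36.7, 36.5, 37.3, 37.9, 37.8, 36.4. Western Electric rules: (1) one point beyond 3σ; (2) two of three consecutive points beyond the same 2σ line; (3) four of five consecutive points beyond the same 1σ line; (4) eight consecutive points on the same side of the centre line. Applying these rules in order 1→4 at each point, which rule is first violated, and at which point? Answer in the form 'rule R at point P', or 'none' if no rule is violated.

rule 4 at point 15

Zone of each point (C = within 1σ̂, B = 1σ̂–2σ̂, A = 2σ̂–3σ̂, * = beyond 3σ̂; sign = side of CL): 1:+C, 2:+C, 3:-C, 4:-B, 5:-C, 6:+B, 7:+C, 8:-C, 9:-B, 10:-B, 11:-B, 12:-C, 13:-C, 14:-C, 15:-B
Rule 4 (eight consecutive points on the same side of the centre line) is satisfied at point 15.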